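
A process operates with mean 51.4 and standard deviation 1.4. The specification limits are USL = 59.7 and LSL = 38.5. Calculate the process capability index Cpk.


Cpu = (59.7 - 51.4) / (3 * 1.4) = 1.98
Cpl = (51.4 - 38.5) / (3 * 1.4) = 3.07
Cpk = min(1.98, 3.07) = 1.98

1.98


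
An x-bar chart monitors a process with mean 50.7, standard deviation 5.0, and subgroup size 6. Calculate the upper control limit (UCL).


UCL = 50.7 + 3 * 5.0 / sqrt(6)

56.82


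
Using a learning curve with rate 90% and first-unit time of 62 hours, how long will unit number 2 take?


Formula: T_n = T_1 * (learning_rate)^(log2(n)) where learning_rate = rate/100
Doublings = log2(2) = 1
T_n = 62 * 0.9^1
T_n = 62 * 0.9 = 55.8 hours

55.8 hours


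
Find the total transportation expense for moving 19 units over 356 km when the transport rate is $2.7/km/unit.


TC = dist * cost * units = 356 * 2.7 * 19 = $18262.80

$18262.80


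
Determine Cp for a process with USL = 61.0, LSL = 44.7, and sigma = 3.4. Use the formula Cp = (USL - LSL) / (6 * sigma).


Cp = (61.0 - 44.7) / (6 * 3.4)

0.8


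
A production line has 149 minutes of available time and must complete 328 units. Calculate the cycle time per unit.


Formula: CT = Available Time / Number of Units
CT = 149 min / 328 units
CT = 0.45 min/unit

0.45 min/unit


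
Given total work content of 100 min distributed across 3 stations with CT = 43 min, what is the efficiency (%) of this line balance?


Formula: Efficiency = Sum of Task Times / (N_stations * CT) * 100
Total station capacity = 3 stations * 43 min = 129 min
Efficiency = 100 / 129 * 100 = 77.5%

77.5%


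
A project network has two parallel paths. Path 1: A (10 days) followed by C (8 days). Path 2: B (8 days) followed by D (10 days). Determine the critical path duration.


Path 1 = 10 + 8 = 18 days
Path 2 = 8 + 10 = 18 days
Duration = max(18, 18) = 18 days

18 days


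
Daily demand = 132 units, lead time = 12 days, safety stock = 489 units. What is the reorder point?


Formula: ROP = (Daily Demand * Lead Time) + Safety Stock
Demand during lead time = 132 * 12 = 1584 units
ROP = 1584 + 489 = 2073 units

2073 units


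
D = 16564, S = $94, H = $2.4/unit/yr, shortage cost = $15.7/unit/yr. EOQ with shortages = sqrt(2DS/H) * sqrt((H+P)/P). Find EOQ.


Formula: EOQ* = sqrt(2DS/H) * sqrt((H+P)/P)
Base EOQ = sqrt(2*16564*94/2.4) = 1139.08 units
Correction = sqrt((2.4+15.7)/15.7) = 1.07372
EOQ* = 1139.08 * 1.07372 = 1223.1 units

1223.1 units


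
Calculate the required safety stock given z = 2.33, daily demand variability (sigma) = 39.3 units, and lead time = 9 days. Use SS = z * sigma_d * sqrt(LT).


Formula: SS = z * sigma_d * sqrt(LT)
sqrt(LT) = sqrt(9) = 3.0
SS = 2.33 * 39.3 * 3.0
SS = 274.7 units

274.7 units


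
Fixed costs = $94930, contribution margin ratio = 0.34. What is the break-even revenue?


Formula: BER = Fixed Costs / Contribution Margin Ratio
BER = $94930 / 0.34
BER = $279205.88 (to the nearest cent)

$279205.88


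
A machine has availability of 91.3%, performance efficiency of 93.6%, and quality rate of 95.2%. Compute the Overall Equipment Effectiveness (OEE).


Formula: OEE = Availability * Performance * Quality / 10000
A * P = 91.3% * 93.6% / 100 = 85.46%
OEE = 85.46% * 95.2% / 100 = 81.4%

81.4%


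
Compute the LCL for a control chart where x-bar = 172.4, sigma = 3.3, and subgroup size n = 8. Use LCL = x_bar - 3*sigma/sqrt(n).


LCL = 172.4 - 3 * 3.3 / sqrt(8)

168.9


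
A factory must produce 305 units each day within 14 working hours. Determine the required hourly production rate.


Formula: Production Rate = Daily Demand / Available Hours
Rate = 305 units/day / 14 hours/day
Rate = 21.8 units/hour

21.8 units/hour


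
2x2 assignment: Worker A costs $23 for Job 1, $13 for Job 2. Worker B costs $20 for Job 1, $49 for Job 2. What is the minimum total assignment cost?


Option 1: A->1 + B->2 = $23 + $49 = $72
Option 2: A->2 + B->1 = $13 + $20 = $33
Min cost = min($72, $33) = $33

$33


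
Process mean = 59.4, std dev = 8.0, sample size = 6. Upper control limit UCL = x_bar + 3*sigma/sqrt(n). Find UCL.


UCL = 59.4 + 3 * 8.0 / sqrt(6)

69.2


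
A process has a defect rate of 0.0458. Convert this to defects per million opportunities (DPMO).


DPMO = defect_rate * 1000000 = 0.0458 * 1000000

45800


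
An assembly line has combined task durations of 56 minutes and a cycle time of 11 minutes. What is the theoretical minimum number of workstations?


Formula: N_min = ceil(Sum of Task Times / Cycle Time)
N_min = ceil(56 min / 11 min) = ceil(5.0909)
N_min = 6 stations

6


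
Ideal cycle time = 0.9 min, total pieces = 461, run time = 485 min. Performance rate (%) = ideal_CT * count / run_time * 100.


Formula: Performance = (Ideal CT * Total Count) / Run Time * 100
Ideal output time = 0.9 * 461 = 414.9 min
Performance = 414.9 / 485 * 100 = 85.5%

85.5%


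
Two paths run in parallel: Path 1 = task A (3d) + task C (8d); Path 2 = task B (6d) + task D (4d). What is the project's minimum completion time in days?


Path 1 = 3 + 8 = 11 days
Path 2 = 6 + 4 = 10 days
Duration = max(11, 10) = 11 days

11 days


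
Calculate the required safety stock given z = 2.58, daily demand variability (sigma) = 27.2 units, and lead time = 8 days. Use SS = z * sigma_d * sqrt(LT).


Formula: SS = z * sigma_d * sqrt(LT)
sqrt(LT) = sqrt(8) = 2.8284
SS = 2.58 * 27.2 * 2.8284
SS = 198.5 units

198.5 units


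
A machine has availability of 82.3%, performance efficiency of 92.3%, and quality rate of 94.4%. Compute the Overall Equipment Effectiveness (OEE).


Formula: OEE = Availability * Performance * Quality / 10000
A * P = 82.3% * 92.3% / 100 = 75.96%
OEE = 75.96% * 94.4% / 100 = 71.7%

71.7%


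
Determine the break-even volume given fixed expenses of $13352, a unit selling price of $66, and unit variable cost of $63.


Formula: BEQ = Fixed Costs / (Price - Variable Cost)
Contribution margin = $66 - $63 = $3/unit
BEQ = ceil($13352 / $3/unit) = ceil(4450.67) = 4451 units

4451 units


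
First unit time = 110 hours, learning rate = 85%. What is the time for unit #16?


Formula: T_n = T_1 * (learning_rate)^(log2(n)) where learning_rate = rate/100
Doublings = log2(16) = 4
T_n = 110 * 0.85^4
T_n = 110 * 0.522 = 57.4 hours

57.4 hours


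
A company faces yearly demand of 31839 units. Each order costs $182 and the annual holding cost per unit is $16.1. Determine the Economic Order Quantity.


Formula: EOQ = sqrt(2 * D * S / H)
Numerator: 2 * 31839 * 182 = 11589396
2DS/H = 11589396 / 16.1 = 719838.3
EOQ = sqrt(719838.3) = 848.4 units

848.4 units


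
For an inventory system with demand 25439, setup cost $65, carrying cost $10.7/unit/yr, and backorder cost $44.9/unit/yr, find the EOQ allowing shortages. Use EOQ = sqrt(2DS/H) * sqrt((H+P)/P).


Formula: EOQ* = sqrt(2DS/H) * sqrt((H+P)/P)
Base EOQ = sqrt(2*25439*65/10.7) = 555.94 units
Correction = sqrt((10.7+44.9)/44.9) = 1.11279
EOQ* = 555.94 * 1.11279 = 618.6 units

618.6 units


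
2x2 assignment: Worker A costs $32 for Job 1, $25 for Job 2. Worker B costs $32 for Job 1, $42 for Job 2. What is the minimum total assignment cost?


Option 1: A->1 + B->2 = $32 + $42 = $74
Option 2: A->2 + B->1 = $25 + $32 = $57
Min cost = min($74, $57) = $57

$57


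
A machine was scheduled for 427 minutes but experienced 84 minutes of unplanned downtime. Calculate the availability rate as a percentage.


Formula: Availability = (Planned Time - Downtime) / Planned Time * 100
Uptime = 427 - 84 = 343 min
Availability = 343 / 427 * 100 = 80.3%

80.3%


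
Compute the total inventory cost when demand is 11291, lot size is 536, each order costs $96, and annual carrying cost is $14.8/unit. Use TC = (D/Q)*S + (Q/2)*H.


TC = 11291/536 * 96 + 536/2 * 14.8

$5988.67


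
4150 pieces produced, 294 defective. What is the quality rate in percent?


Formula: Quality Rate = Good Pieces / Total Pieces * 100
Good pieces = 4150 - 294 = 3856
QR = 3856 / 4150 * 100 = 92.9%

92.9%


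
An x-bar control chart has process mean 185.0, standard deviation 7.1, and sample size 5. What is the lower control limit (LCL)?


LCL = 185.0 - 3 * 7.1 / sqrt(5)

175.47


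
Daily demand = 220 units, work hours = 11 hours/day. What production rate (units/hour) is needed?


Formula: Production Rate = Daily Demand / Available Hours
Rate = 220 units/day / 11 hours/day
Rate = 20.0 units/hour

20.0 units/hour


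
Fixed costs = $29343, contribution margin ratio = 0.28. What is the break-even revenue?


Formula: BER = Fixed Costs / Contribution Margin Ratio
BER = $29343 / 0.28
BER = $104796.43 (to the nearest cent)

$104796.43


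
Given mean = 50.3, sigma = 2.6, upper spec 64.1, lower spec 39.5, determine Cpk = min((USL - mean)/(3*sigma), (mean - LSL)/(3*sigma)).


Cpu = (64.1 - 50.3) / (3 * 2.6) = 1.77
Cpl = (50.3 - 39.5) / (3 * 2.6) = 1.38
Cpk = min(1.77, 1.38) = 1.38

1.38


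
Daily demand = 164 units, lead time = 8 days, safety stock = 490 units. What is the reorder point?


Formula: ROP = (Daily Demand * Lead Time) + Safety Stock
Demand during lead time = 164 * 8 = 1312 units
ROP = 1312 + 490 = 1802 units

1802 units


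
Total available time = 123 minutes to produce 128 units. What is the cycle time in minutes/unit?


Formula: CT = Available Time / Number of Units
CT = 123 min / 128 units
CT = 0.96 min/unit

0.96 min/unit


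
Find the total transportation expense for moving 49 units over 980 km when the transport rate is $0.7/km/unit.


TC = dist * cost * units = 980 * 0.7 * 49 = $33614.00

$33614.00


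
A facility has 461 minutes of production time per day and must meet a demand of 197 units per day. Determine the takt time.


Formula: Takt Time = Available Production Time / Customer Demand
Takt = 461 min/day / 197 units/day
Takt = 2.34 min/unit

2.34 min/unit


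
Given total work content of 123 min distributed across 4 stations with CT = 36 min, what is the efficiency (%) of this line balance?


Formula: Efficiency = Sum of Task Times / (N_stations * CT) * 100
Total station capacity = 4 stations * 36 min = 144 min
Efficiency = 123 / 144 * 100 = 85.4%

85.4%


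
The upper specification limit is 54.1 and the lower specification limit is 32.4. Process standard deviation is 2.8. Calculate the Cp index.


Cp = (54.1 - 32.4) / (6 * 2.8)

1.29


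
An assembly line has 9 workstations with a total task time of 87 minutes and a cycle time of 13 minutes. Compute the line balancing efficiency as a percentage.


Formula: Efficiency = Sum of Task Times / (N_stations * CT) * 100
Total station capacity = 9 stations * 13 min = 117 min
Efficiency = 87 / 117 * 100 = 74.4%

74.4%


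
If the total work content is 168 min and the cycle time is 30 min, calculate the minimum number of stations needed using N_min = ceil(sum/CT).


Formula: N_min = ceil(Sum of Task Times / Cycle Time)
N_min = ceil(168 min / 30 min) = ceil(5.6)
N_min = 6 stations

6


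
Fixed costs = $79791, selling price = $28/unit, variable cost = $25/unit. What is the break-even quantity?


Formula: BEQ = Fixed Costs / (Price - Variable Cost)
Contribution margin = $28 - $25 = $3/unit
BEQ = ceil($79791 / $3/unit) = ceil(26597.0) = 26597 units

26597 units


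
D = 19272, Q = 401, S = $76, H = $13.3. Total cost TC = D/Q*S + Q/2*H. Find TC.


TC = 19272/401 * 76 + 401/2 * 13.3

$6319.20


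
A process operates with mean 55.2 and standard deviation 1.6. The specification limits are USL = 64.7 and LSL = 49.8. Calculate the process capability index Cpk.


Cpu = (64.7 - 55.2) / (3 * 1.6) = 1.98
Cpl = (55.2 - 49.8) / (3 * 1.6) = 1.13
Cpk = min(1.98, 1.13) = 1.13

1.13


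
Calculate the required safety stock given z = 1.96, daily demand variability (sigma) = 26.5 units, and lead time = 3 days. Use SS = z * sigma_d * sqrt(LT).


Formula: SS = z * sigma_d * sqrt(LT)
sqrt(LT) = sqrt(3) = 1.7321
SS = 1.96 * 26.5 * 1.7321
SS = 90.0 units

90.0 units


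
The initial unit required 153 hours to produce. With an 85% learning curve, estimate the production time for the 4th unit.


Formula: T_n = T_1 * (learning_rate)^(log2(n)) where learning_rate = rate/100
Doublings = log2(4) = 2
T_n = 153 * 0.85^2
T_n = 153 * 0.7225 = 110.5 hours

110.5 hours


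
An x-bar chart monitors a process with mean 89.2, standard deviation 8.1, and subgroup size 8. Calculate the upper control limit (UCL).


UCL = 89.2 + 3 * 8.1 / sqrt(8)

97.79


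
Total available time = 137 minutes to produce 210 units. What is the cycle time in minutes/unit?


Formula: CT = Available Time / Number of Units
CT = 137 min / 210 units
CT = 0.65 min/unit

0.65 min/unit


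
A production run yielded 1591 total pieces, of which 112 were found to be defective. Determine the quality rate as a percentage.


Formula: Quality Rate = Good Pieces / Total Pieces * 100
Good pieces = 1591 - 112 = 1479
QR = 1479 / 1591 * 100 = 93.0%

93.0%


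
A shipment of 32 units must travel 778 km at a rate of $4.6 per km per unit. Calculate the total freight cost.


TC = dist * cost * units = 778 * 4.6 * 32 = $114521.60

$114521.60


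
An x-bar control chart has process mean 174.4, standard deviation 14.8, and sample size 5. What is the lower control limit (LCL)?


LCL = 174.4 - 3 * 14.8 / sqrt(5)

154.54


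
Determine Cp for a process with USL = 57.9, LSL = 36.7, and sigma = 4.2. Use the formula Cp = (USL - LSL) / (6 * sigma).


Cp = (57.9 - 36.7) / (6 * 4.2)

0.84


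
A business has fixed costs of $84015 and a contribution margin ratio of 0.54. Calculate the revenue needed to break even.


Formula: BER = Fixed Costs / Contribution Margin Ratio
BER = $84015 / 0.54
BER = $155583.33 (to the nearest cent)

$155583.33


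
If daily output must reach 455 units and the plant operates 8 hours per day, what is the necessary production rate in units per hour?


Formula: Production Rate = Daily Demand / Available Hours
Rate = 455 units/day / 8 hours/day
Rate = 56.9 units/hour

56.9 units/hour


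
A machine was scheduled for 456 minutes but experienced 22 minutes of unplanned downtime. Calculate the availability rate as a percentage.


Formula: Availability = (Planned Time - Downtime) / Planned Time * 100
Uptime = 456 - 22 = 434 min
Availability = 434 / 456 * 100 = 95.2%

95.2%


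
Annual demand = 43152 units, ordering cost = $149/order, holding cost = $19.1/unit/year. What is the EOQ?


Formula: EOQ = sqrt(2 * D * S / H)
Numerator: 2 * 43152 * 149 = 12859296
2DS/H = 12859296 / 19.1 = 673261.6
EOQ = sqrt(673261.6) = 820.5 units

820.5 units


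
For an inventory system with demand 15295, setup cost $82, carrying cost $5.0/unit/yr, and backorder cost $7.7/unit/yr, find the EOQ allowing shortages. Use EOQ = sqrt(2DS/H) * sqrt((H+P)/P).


Formula: EOQ* = sqrt(2DS/H) * sqrt((H+P)/P)
Base EOQ = sqrt(2*15295*82/5.0) = 708.29 units
Correction = sqrt((5.0+7.7)/7.7) = 1.28427
EOQ* = 708.29 * 1.28427 = 909.6 units

909.6 units


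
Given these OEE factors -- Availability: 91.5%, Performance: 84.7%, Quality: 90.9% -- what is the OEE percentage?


Formula: OEE = Availability * Performance * Quality / 10000
A * P = 91.5% * 84.7% / 100 = 77.5%
OEE = 77.5% * 90.9% / 100 = 70.4%

70.4%


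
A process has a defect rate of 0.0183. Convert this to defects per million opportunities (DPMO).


DPMO = defect_rate * 1000000 = 0.0183 * 1000000

18300


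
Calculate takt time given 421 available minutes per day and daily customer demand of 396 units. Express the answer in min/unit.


Formula: Takt Time = Available Production Time / Customer Demand
Takt = 421 min/day / 396 units/day
Takt = 1.06 min/unit

1.06 min/unit


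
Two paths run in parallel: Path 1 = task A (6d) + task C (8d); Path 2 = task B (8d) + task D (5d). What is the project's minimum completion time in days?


Path 1 = 6 + 8 = 14 days
Path 2 = 8 + 5 = 13 days
Duration = max(14, 13) = 14 days

14 days


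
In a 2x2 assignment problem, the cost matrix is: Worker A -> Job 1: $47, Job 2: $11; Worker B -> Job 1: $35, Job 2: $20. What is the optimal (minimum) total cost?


Option 1: A->1 + B->2 = $47 + $20 = $67
Option 2: A->2 + B->1 = $11 + $35 = $46
Min cost = min($67, $46) = $46

$46


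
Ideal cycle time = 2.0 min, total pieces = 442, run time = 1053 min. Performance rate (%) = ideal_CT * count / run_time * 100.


Formula: Performance = (Ideal CT * Total Count) / Run Time * 100
Ideal output time = 2.0 * 442 = 884.0 min
Performance = 884.0 / 1053 * 100 = 84.0%

84.0%


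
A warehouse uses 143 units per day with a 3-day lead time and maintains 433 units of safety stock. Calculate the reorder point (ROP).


Formula: ROP = (Daily Demand * Lead Time) + Safety Stock
Demand during lead time = 143 * 3 = 429 units
ROP = 429 + 433 = 862 units

862 units


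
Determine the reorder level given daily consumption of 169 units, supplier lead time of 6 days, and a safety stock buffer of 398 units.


Formula: ROP = (Daily Demand * Lead Time) + Safety Stock
Demand during lead time = 169 * 6 = 1014 units
ROP = 1014 + 398 = 1412 units

1412 units


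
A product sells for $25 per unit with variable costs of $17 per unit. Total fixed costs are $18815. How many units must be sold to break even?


Formula: BEQ = Fixed Costs / (Price - Variable Cost)
Contribution margin = $25 - $17 = $8/unit
BEQ = ceil($18815 / $8/unit) = ceil(2351.88) = 2352 units

2352 units


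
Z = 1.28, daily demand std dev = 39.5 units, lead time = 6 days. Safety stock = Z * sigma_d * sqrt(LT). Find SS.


Formula: SS = z * sigma_d * sqrt(LT)
sqrt(LT) = sqrt(6) = 2.4495
SS = 1.28 * 39.5 * 2.4495
SS = 123.8 units

123.8 units


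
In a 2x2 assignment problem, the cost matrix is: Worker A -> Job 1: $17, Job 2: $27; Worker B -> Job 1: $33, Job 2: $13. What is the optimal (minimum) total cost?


Option 1: A->1 + B->2 = $17 + $13 = $30
Option 2: A->2 + B->1 = $27 + $33 = $60
Min cost = min($30, $60) = $30

$30


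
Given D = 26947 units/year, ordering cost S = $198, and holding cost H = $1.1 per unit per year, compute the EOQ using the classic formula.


Formula: EOQ = sqrt(2 * D * S / H)
Numerator: 2 * 26947 * 198 = 10671012
2DS/H = 10671012 / 1.1 = 9700920.0
EOQ = sqrt(9700920.0) = 3114.6 units

3114.6 units


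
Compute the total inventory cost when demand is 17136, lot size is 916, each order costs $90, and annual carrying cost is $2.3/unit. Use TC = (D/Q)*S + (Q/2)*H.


TC = 17136/916 * 90 + 916/2 * 2.3

$2737.07


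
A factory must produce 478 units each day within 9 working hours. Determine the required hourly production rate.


Formula: Production Rate = Daily Demand / Available Hours
Rate = 478 units/day / 9 hours/day
Rate = 53.1 units/hour

53.1 units/hour


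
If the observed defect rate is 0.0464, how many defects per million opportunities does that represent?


DPMO = defect_rate * 1000000 = 0.0464 * 1000000

46400


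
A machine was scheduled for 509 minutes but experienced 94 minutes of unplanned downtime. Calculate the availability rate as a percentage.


Formula: Availability = (Planned Time - Downtime) / Planned Time * 100
Uptime = 509 - 94 = 415 min
Availability = 415 / 509 * 100 = 81.5%

81.5%


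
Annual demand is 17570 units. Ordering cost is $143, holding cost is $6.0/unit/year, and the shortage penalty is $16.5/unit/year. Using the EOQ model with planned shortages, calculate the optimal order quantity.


Formula: EOQ* = sqrt(2DS/H) * sqrt((H+P)/P)
Base EOQ = sqrt(2*17570*143/6.0) = 915.15 units
Correction = sqrt((6.0+16.5)/16.5) = 1.16775
EOQ* = 915.15 * 1.16775 = 1068.7 units

1068.7 units


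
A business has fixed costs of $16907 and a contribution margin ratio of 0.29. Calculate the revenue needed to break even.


Formula: BER = Fixed Costs / Contribution Margin Ratio
BER = $16907 / 0.29
BER = $58300.00 (to the nearest cent)

$58300.00


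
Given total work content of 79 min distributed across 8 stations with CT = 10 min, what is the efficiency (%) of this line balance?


Formula: Efficiency = Sum of Task Times / (N_stations * CT) * 100
Total station capacity = 8 stations * 10 min = 80 min
Efficiency = 79 / 80 * 100 = 98.8%

98.8%


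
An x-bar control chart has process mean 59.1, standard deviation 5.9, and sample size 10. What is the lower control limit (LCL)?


LCL = 59.1 - 3 * 5.9 / sqrt(10)

53.5


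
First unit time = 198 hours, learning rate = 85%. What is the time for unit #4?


Formula: T_n = T_1 * (learning_rate)^(log2(n)) where learning_rate = rate/100
Doublings = log2(4) = 2
T_n = 198 * 0.85^2
T_n = 198 * 0.7225 = 143.1 hours

143.1 hours


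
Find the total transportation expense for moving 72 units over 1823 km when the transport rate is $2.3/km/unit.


TC = dist * cost * units = 1823 * 2.3 * 72 = $301888.80

$301888.80


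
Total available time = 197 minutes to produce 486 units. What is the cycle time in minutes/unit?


Formula: CT = Available Time / Number of Units
CT = 197 min / 486 units
CT = 0.41 min/unit

0.41 min/unit


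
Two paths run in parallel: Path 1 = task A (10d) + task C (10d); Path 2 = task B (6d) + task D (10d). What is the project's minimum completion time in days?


Path 1 = 10 + 10 = 20 days
Path 2 = 6 + 10 = 16 days
Duration = max(20, 16) = 20 days

20 days


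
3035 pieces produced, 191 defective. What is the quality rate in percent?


Formula: Quality Rate = Good Pieces / Total Pieces * 100
Good pieces = 3035 - 191 = 2844
QR = 2844 / 3035 * 100 = 93.7%

93.7%


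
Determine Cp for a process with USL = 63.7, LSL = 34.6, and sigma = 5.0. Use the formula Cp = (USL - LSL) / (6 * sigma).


Cp = (63.7 - 34.6) / (6 * 5.0)

0.97


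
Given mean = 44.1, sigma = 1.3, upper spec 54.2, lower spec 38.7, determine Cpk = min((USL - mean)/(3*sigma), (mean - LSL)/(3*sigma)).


Cpu = (54.2 - 44.1) / (3 * 1.3) = 2.59
Cpl = (44.1 - 38.7) / (3 * 1.3) = 1.38
Cpk = min(2.59, 1.38) = 1.38

1.38


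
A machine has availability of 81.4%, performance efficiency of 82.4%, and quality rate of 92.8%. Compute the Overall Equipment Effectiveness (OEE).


Formula: OEE = Availability * Performance * Quality / 10000
A * P = 81.4% * 82.4% / 100 = 67.07%
OEE = 67.07% * 92.8% / 100 = 62.2%

62.2%


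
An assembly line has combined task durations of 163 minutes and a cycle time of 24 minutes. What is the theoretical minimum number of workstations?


Formula: N_min = ceil(Sum of Task Times / Cycle Time)
N_min = ceil(163 min / 24 min) = ceil(6.7917)
N_min = 7 stations

7


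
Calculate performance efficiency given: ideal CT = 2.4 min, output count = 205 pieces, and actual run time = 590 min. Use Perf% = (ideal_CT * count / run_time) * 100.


Formula: Performance = (Ideal CT * Total Count) / Run Time * 100
Ideal output time = 2.4 * 205 = 492.0 min
Performance = 492.0 / 590 * 100 = 83.4%

83.4%


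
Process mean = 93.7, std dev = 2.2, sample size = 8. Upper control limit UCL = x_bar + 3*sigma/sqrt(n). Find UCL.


UCL = 93.7 + 3 * 2.2 / sqrt(8)

96.03


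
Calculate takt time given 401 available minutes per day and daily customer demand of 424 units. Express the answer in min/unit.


Formula: Takt Time = Available Production Time / Customer Demand
Takt = 401 min/day / 424 units/day
Takt = 0.95 min/unit

0.95 min/unit


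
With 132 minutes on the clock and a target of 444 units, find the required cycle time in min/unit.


Formula: CT = Available Time / Number of Units
CT = 132 min / 444 units
CT = 0.3 min/unit

0.3 min/unit


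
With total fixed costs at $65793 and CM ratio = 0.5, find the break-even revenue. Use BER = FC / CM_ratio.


Formula: BER = Fixed Costs / Contribution Margin Ratio
BER = $65793 / 0.5
BER = $131586.00 (to the nearest cent)

$131586.00


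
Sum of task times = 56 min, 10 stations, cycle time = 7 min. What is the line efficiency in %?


Formula: Efficiency = Sum of Task Times / (N_stations * CT) * 100
Total station capacity = 10 stations * 7 min = 70 min
Efficiency = 56 / 70 * 100 = 80.0%

80.0%


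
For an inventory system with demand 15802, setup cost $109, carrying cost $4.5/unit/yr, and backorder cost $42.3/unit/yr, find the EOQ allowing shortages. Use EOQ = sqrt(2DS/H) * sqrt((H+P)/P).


Formula: EOQ* = sqrt(2DS/H) * sqrt((H+P)/P)
Base EOQ = sqrt(2*15802*109/4.5) = 874.94 units
Correction = sqrt((4.5+42.3)/42.3) = 1.05185
EOQ* = 874.94 * 1.05185 = 920.3 units

920.3 units


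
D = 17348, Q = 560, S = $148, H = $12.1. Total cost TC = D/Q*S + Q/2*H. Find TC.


TC = 17348/560 * 148 + 560/2 * 12.1

$7972.83


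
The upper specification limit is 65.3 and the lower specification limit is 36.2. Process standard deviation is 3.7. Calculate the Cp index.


Cp = (65.3 - 36.2) / (6 * 3.7)

1.31


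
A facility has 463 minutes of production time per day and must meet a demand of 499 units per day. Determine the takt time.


Formula: Takt Time = Available Production Time / Customer Demand
Takt = 463 min/day / 499 units/day
Takt = 0.93 min/unit

0.93 min/unit


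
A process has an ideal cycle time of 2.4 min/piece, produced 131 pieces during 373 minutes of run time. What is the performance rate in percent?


Formula: Performance = (Ideal CT * Total Count) / Run Time * 100
Ideal output time = 2.4 * 131 = 314.4 min
Performance = 314.4 / 373 * 100 = 84.3%

84.3%


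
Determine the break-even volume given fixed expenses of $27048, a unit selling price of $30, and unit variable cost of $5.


Formula: BEQ = Fixed Costs / (Price - Variable Cost)
Contribution margin = $30 - $5 = $25/unit
BEQ = ceil($27048 / $25/unit) = ceil(1081.92) = 1082 units

1082 units


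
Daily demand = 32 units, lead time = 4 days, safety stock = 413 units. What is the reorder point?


Formula: ROP = (Daily Demand * Lead Time) + Safety Stock
Demand during lead time = 32 * 4 = 128 units
ROP = 128 + 413 = 541 units

541 units


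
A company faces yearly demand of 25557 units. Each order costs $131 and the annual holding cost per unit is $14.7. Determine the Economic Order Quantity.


Formula: EOQ = sqrt(2 * D * S / H)
Numerator: 2 * 25557 * 131 = 6695934
2DS/H = 6695934 / 14.7 = 455505.7
EOQ = sqrt(455505.7) = 674.9 units

674.9 units


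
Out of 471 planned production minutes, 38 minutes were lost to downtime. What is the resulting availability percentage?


Formula: Availability = (Planned Time - Downtime) / Planned Time * 100
Uptime = 471 - 38 = 433 min
Availability = 433 / 471 * 100 = 91.9%

91.9%


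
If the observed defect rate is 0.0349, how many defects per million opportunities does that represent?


DPMO = defect_rate * 1000000 = 0.0349 * 1000000

34900


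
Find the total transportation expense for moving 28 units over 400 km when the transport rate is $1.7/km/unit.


TC = dist * cost * units = 400 * 1.7 * 28 = $19040.00

$19040.00


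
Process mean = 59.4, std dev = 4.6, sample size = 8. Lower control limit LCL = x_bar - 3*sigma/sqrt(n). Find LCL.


LCL = 59.4 - 3 * 4.6 / sqrt(8)

54.52


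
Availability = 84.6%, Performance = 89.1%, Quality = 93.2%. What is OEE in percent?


Formula: OEE = Availability * Performance * Quality / 10000
A * P = 84.6% * 89.1% / 100 = 75.38%
OEE = 75.38% * 93.2% / 100 = 70.3%

70.3%


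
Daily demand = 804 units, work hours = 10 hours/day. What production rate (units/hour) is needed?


Formula: Production Rate = Daily Demand / Available Hours
Rate = 804 units/day / 10 hours/day
Rate = 80.4 units/hour

80.4 units/hour


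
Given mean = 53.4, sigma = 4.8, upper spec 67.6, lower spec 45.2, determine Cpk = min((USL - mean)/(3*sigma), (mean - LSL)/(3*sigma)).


Cpu = (67.6 - 53.4) / (3 * 4.8) = 0.99
Cpl = (53.4 - 45.2) / (3 * 4.8) = 0.57
Cpk = min(0.99, 0.57) = 0.57

0.57


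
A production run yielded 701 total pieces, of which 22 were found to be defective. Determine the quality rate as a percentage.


Formula: Quality Rate = Good Pieces / Total Pieces * 100
Good pieces = 701 - 22 = 679
QR = 679 / 701 * 100 = 96.9%

96.9%


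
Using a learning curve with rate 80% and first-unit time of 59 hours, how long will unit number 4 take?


Formula: T_n = T_1 * (learning_rate)^(log2(n)) where learning_rate = rate/100
Doublings = log2(4) = 2
T_n = 59 * 0.8^2
T_n = 59 * 0.64 = 37.8 hours

37.8 hours


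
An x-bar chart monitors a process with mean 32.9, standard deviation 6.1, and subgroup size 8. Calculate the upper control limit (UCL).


UCL = 32.9 + 3 * 6.1 / sqrt(8)

39.37


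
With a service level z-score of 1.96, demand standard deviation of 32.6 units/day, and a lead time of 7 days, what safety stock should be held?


Formula: SS = z * sigma_d * sqrt(LT)
sqrt(LT) = sqrt(7) = 2.6458
SS = 1.96 * 32.6 * 2.6458
SS = 169.1 units

169.1 units


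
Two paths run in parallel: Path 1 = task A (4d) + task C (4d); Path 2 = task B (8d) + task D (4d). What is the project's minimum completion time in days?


Path 1 = 4 + 4 = 8 days
Path 2 = 8 + 4 = 12 days
Duration = max(8, 12) = 12 days

12 days


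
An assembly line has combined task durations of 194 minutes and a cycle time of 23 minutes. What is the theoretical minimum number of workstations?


Formula: N_min = ceil(Sum of Task Times / Cycle Time)
N_min = ceil(194 min / 23 min) = ceil(8.4348)
N_min = 9 stations

9


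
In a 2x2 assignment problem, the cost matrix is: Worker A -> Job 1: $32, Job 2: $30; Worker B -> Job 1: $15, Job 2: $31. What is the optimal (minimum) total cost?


Option 1: A->1 + B->2 = $32 + $31 = $63
Option 2: A->2 + B->1 = $30 + $15 = $45
Min cost = min($63, $45) = $45

$45


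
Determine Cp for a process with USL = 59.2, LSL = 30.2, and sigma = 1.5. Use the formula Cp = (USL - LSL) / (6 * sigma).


Cp = (59.2 - 30.2) / (6 * 1.5)

3.22


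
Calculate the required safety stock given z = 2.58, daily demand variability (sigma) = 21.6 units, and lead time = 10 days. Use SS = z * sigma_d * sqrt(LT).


Formula: SS = z * sigma_d * sqrt(LT)
sqrt(LT) = sqrt(10) = 3.1623
SS = 2.58 * 21.6 * 3.1623
SS = 176.2 units

176.2 units


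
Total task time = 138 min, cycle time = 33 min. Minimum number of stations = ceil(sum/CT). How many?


Formula: N_min = ceil(Sum of Task Times / Cycle Time)
N_min = ceil(138 min / 33 min) = ceil(4.1818)
N_min = 5 stations

5


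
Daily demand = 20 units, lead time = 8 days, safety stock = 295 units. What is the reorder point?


Formula: ROP = (Daily Demand * Lead Time) + Safety Stock
Demand during lead time = 20 * 8 = 160 units
ROP = 160 + 295 = 455 units

455 units


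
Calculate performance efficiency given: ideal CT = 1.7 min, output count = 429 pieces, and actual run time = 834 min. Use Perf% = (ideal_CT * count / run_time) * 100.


Formula: Performance = (Ideal CT * Total Count) / Run Time * 100
Ideal output time = 1.7 * 429 = 729.3 min
Performance = 729.3 / 834 * 100 = 87.4%

87.4%


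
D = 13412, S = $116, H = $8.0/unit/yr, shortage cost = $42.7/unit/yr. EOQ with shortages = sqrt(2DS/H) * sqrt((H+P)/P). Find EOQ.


Formula: EOQ* = sqrt(2DS/H) * sqrt((H+P)/P)
Base EOQ = sqrt(2*13412*116/8.0) = 623.66 units
Correction = sqrt((8.0+42.7)/42.7) = 1.08966
EOQ* = 623.66 * 1.08966 = 679.6 units

679.6 units


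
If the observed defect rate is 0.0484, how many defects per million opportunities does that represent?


DPMO = defect_rate * 1000000 = 0.0484 * 1000000

48400


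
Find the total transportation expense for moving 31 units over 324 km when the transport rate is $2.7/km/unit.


TC = dist * cost * units = 324 * 2.7 * 31 = $27118.80

$27118.80


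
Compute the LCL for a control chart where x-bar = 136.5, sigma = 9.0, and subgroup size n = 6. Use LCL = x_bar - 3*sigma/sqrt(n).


LCL = 136.5 - 3 * 9.0 / sqrt(6)

125.48


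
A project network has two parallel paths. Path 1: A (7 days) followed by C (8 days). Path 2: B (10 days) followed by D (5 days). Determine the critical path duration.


Path 1 = 7 + 8 = 15 days
Path 2 = 10 + 5 = 15 days
Duration = max(15, 15) = 15 days

15 days


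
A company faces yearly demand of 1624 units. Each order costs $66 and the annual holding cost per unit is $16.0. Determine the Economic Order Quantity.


Formula: EOQ = sqrt(2 * D * S / H)
Numerator: 2 * 1624 * 66 = 214368
2DS/H = 214368 / 16.0 = 13398.0
EOQ = sqrt(13398.0) = 115.7 units

115.7 units


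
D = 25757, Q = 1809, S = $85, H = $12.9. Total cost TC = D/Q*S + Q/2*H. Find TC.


TC = 25757/1809 * 85 + 1809/2 * 12.9

$12878.30


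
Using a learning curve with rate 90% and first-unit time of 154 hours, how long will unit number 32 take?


Formula: T_n = T_1 * (learning_rate)^(log2(n)) where learning_rate = rate/100
Doublings = log2(32) = 5
T_n = 154 * 0.9^5
T_n = 154 * 0.5905 = 90.9 hours

90.9 hours


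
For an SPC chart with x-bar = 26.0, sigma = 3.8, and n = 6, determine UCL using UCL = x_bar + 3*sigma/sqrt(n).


UCL = 26.0 + 3 * 3.8 / sqrt(6)

30.65


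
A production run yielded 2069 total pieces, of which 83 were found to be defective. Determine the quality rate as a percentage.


Formula: Quality Rate = Good Pieces / Total Pieces * 100
Good pieces = 2069 - 83 = 1986
QR = 1986 / 2069 * 100 = 96.0%

96.0%


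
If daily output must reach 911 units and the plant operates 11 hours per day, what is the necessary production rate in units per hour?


Formula: Production Rate = Daily Demand / Available Hours
Rate = 911 units/day / 11 hours/day
Rate = 82.8 units/hour

82.8 units/hour


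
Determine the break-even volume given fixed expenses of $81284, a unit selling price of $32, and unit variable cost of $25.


Formula: BEQ = Fixed Costs / (Price - Variable Cost)
Contribution margin = $32 - $25 = $7/unit
BEQ = ceil($81284 / $7/unit) = ceil(11612.0) = 11612 units

11612 units


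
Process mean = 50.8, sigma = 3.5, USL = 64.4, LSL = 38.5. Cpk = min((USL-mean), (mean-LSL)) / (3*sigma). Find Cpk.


Cpu = (64.4 - 50.8) / (3 * 3.5) = 1.3
Cpl = (50.8 - 38.5) / (3 * 3.5) = 1.17
Cpk = min(1.3, 1.17) = 1.17

1.17


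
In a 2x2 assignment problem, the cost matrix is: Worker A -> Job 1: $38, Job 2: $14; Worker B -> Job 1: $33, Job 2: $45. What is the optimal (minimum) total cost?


Option 1: A->1 + B->2 = $38 + $45 = $83
Option 2: A->2 + B->1 = $14 + $33 = $47
Min cost = min($83, $47) = $47

$47


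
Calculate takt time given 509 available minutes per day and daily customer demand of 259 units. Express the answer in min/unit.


Formula: Takt Time = Available Production Time / Customer Demand
Takt = 509 min/day / 259 units/day
Takt = 1.97 min/unit

1.97 min/unit


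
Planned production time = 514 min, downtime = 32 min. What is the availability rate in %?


Formula: Availability = (Planned Time - Downtime) / Planned Time * 100
Uptime = 514 - 32 = 482 min
Availability = 482 / 514 * 100 = 93.8%

93.8%


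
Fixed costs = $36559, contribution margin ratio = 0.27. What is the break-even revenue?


Formula: BER = Fixed Costs / Contribution Margin Ratio
BER = $36559 / 0.27
BER = $135403.70 (to the nearest cent)

$135403.70


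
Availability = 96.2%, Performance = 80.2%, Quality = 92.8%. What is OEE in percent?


Formula: OEE = Availability * Performance * Quality / 10000
A * P = 96.2% * 80.2% / 100 = 77.15%
OEE = 77.15% * 92.8% / 100 = 71.6%

71.6%


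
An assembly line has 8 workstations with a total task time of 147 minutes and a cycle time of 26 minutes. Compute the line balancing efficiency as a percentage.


Formula: Efficiency = Sum of Task Times / (N_stations * CT) * 100
Total station capacity = 8 stations * 26 min = 208 min
Efficiency = 147 / 208 * 100 = 70.7%

70.7%


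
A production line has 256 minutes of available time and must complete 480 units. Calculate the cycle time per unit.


Formula: CT = Available Time / Number of Units
CT = 256 min / 480 units
CT = 0.53 min/unit

0.53 min/unit


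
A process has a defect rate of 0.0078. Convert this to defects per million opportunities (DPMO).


DPMO = defect_rate * 1000000 = 0.0078 * 1000000

7800


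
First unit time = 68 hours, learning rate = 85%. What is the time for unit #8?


Formula: T_n = T_1 * (learning_rate)^(log2(n)) where learning_rate = rate/100
Doublings = log2(8) = 3
T_n = 68 * 0.85^3
T_n = 68 * 0.6141 = 41.8 hours

41.8 hours


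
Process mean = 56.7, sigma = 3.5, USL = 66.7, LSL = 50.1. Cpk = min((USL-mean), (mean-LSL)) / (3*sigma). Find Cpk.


Cpu = (66.7 - 56.7) / (3 * 3.5) = 0.95
Cpl = (56.7 - 50.1) / (3 * 3.5) = 0.63
Cpk = min(0.95, 0.63) = 0.63

0.63


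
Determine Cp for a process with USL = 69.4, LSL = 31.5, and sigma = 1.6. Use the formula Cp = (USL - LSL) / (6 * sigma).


Cp = (69.4 - 31.5) / (6 * 1.6)

3.95


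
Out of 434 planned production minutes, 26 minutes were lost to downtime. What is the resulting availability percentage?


Formula: Availability = (Planned Time - Downtime) / Planned Time * 100
Uptime = 434 - 26 = 408 min
Availability = 408 / 434 * 100 = 94.0%

94.0%


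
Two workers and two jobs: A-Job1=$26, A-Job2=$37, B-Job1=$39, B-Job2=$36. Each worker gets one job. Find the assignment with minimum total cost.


Option 1: A->1 + B->2 = $26 + $36 = $62
Option 2: A->2 + B->1 = $37 + $39 = $76
Min cost = min($62, $76) = $62

$62


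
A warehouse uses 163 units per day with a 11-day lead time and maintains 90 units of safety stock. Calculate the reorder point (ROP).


Formula: ROP = (Daily Demand * Lead Time) + Safety Stock
Demand during lead time = 163 * 11 = 1793 units
ROP = 1793 + 90 = 1883 units

1883 units


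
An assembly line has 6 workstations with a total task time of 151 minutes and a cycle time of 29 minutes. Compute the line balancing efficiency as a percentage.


Formula: Efficiency = Sum of Task Times / (N_stations * CT) * 100
Total station capacity = 6 stations * 29 min = 174 min
Efficiency = 151 / 174 * 100 = 86.8%

86.8%


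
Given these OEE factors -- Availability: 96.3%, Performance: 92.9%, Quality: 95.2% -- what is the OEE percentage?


Formula: OEE = Availability * Performance * Quality / 10000
A * P = 96.3% * 92.9% / 100 = 89.46%
OEE = 89.46% * 95.2% / 100 = 85.2%

85.2%


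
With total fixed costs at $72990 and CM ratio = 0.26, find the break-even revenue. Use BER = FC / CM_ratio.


Formula: BER = Fixed Costs / Contribution Margin Ratio
BER = $72990 / 0.26
BER = $280730.77 (to the nearest cent)

$280730.77


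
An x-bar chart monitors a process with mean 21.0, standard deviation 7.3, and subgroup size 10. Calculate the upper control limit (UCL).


UCL = 21.0 + 3 * 7.3 / sqrt(10)

27.93


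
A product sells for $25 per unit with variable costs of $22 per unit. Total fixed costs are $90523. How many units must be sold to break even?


Formula: BEQ = Fixed Costs / (Price - Variable Cost)
Contribution margin = $25 - $22 = $3/unit
BEQ = ceil($90523 / $3/unit) = ceil(30174.33) = 30175 units

30175 units


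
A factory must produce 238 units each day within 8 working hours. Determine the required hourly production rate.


Formula: Production Rate = Daily Demand / Available Hours
Rate = 238 units/day / 8 hours/day
Rate = 29.8 units/hour

29.8 units/hour


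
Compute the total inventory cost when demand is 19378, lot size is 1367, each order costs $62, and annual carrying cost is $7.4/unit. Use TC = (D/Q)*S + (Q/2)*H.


TC = 19378/1367 * 62 + 1367/2 * 7.4

$5936.79


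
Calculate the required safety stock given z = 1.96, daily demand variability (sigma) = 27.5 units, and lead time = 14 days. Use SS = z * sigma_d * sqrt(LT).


Formula: SS = z * sigma_d * sqrt(LT)
sqrt(LT) = sqrt(14) = 3.7417
SS = 1.96 * 27.5 * 3.7417
SS = 201.7 units

201.7 units


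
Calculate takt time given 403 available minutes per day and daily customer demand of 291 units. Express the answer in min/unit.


Formula: Takt Time = Available Production Time / Customer Demand
Takt = 403 min/day / 291 units/day
Takt = 1.38 min/unit

1.38 min/unit
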